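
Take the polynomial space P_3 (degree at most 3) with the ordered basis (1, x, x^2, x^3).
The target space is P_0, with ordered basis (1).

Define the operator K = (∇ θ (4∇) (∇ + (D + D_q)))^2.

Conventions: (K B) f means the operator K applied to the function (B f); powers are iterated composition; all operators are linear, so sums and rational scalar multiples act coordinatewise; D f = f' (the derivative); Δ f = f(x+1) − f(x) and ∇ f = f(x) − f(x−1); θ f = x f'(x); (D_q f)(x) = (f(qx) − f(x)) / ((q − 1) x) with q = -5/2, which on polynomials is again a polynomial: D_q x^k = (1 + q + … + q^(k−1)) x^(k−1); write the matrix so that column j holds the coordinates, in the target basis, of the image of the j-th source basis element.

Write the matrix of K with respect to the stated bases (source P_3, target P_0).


image of 1: 0
image of x: 0
image of x^2: 0
image of x^3: 0
each image's coordinates form column j of the matrix

the matrix is [[0, 0, 0, 0]] (rows listed top to bottom)


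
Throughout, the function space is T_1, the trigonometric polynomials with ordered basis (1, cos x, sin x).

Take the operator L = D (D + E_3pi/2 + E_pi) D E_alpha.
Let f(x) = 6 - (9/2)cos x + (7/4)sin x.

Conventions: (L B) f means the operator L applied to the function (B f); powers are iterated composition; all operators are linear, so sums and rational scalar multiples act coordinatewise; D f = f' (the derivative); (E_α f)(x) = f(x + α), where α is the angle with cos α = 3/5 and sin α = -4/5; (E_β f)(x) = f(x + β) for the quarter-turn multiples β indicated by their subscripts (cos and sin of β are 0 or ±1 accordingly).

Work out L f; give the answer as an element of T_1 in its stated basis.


g(x) = -(41/10)cos x - (51/20)sin x

E_alpha f = 6 - (41/10)cos x - (51/20)sin x
D E_alpha f = -(51/20)cos x + (41/10)sin x
D (D E_alpha) f = (41/10)cos x + (51/20)sin x
E_3pi/2 (D E_alpha) f = -(41/10)cos x - (51/20)sin x
E_pi (D E_alpha) f = (51/20)cos x - (41/10)sin x
(D + E_3pi/2 + E_pi) (D E_alpha) f = (51/20)cos x - (41/10)sin x
D (D + E_3pi/2 + E_pi) (D E_alpha) f = -(41/10)cos x - (51/20)sin x


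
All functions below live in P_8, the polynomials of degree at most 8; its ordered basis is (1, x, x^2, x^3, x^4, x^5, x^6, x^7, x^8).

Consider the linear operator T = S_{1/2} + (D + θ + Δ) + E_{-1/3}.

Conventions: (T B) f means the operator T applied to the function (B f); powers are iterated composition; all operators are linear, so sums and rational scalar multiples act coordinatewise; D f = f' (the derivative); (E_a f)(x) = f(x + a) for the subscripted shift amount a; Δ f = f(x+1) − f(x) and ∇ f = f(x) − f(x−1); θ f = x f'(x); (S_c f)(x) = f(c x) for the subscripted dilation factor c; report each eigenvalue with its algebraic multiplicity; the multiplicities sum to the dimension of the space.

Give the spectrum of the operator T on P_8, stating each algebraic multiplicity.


λ = 2 (multiplicity 1), λ = 5/2 (multiplicity 1), λ = 13/4 (multiplicity 1), λ = 33/8 (multiplicity 1), λ = 81/16 (multiplicity 1), λ = 193/32 (multiplicity 1), λ = 449/64 (multiplicity 1), λ = 1025/128 (multiplicity 1), λ = 2305/256 (multiplicity 1)

image of 1: 2
image of x: (5/2)x + 5/3
image of x^2: (13/4)x^2 + (10/3)x + 10/9
image of x^3: (33/8)x^3 + 5x^2 + (10/3)x + 26/27
image of x^4: (81/16)x^4 + (20/3)x^3 + (20/3)x^2 + (104/27)x + 82/81
image of x^5: (193/32)x^5 + (25/3)x^4 + (100/9)x^3 + (260/27)x^2 + (410/81)x + 242/243
image of x^6: (449/64)x^6 + 10x^5 + (50/3)x^4 + (520/27)x^3 + (410/27)x^2 + (484/81)x + 730/729
image of x^7: (1025/128)x^7 + (35/3)x^6 + (70/3)x^5 + (910/27)x^4 + (2870/81)x^3 + (1694/81)x^2 + (5110/729)x + 2186/2187
image of x^8: (2305/256)x^8 + (40/3)x^7 + (280/9)x^6 + (1456/27)x^5 + (5740/81)x^4 + (13552/243)x^3 + (20440/729)x^2 + (17488/2187)x + 6562/6561
the matrix is upper triangular; its diagonal is (2, 5/2, 13/4, 33/8, 81/16, 193/32, 449/64, 1025/128, 2305/256)
for a triangular matrix the eigenvalues are the diagonal entries, with algebraic multiplicity their repetition count


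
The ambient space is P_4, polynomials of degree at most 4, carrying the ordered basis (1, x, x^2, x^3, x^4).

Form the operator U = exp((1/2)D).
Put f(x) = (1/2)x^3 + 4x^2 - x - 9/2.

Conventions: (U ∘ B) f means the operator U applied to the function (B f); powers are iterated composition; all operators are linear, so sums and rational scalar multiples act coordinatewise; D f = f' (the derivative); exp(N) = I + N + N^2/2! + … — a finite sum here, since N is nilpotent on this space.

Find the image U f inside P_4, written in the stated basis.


the image equals g(x) = (1/2)x^3 + (19/4)x^2 + (27/8)x - 63/16

order-1 term: (3/4)x^2 + 4x - 1/2
order-2 term: (3/8)x + 1
order-3 term: 1/16
the series for exp((1/2)D) f terminates at order 3
exp((1/2)D) f = (1/2)x^3 + (19/4)x^2 + (27/8)x - 63/16


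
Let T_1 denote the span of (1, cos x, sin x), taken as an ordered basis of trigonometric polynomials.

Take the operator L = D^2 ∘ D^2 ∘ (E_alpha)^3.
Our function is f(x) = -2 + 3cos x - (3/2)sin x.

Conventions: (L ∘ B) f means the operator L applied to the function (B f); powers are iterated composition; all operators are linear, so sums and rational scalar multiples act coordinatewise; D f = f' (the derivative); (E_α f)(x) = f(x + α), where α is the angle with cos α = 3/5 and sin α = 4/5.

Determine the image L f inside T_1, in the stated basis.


the result is g(x) = -(417/125)cos x + (87/250)sin x

E_alpha f = -2 + (3/5)cos x - (33/10)sin x
E_alpha E_alpha f = -2 - (57/25)cos x - (123/50)sin x
E_alpha E_alpha E_alpha f = -2 - (417/125)cos x + (87/250)sin x
D (E_alpha)^3 f = (87/250)cos x + (417/125)sin x
D D (E_alpha)^3 f = (417/125)cos x - (87/250)sin x
D D^2 (E_alpha)^3 f = -(87/250)cos x - (417/125)sin x
D D D^2 (E_alpha)^3 f = -(417/125)cos x + (87/250)sin x


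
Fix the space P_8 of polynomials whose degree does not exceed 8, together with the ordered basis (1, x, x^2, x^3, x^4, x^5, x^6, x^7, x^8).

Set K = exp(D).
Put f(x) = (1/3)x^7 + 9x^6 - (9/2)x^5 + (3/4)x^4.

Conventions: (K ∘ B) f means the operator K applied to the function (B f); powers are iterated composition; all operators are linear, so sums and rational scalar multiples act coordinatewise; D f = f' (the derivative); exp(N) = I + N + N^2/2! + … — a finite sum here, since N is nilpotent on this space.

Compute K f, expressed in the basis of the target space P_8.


order-1 term: (7/3)x^6 + 54x^5 - (45/2)x^4 + 3x^3
order-2 term: 7x^5 + 135x^4 - 45x^3 + (9/2)x^2
order-3 term: (35/3)x^4 + 180x^3 - 45x^2 + 3x
order-4 term: (35/3)x^3 + 135x^2 - (45/2)x + 3/4
order-5 term: 7x^2 + 54x - 9/2
order-6 term: (7/3)x + 9
order-7 term: 1/3
the series for exp(D) f terminates at order 7
exp(D) f = (1/3)x^7 + (34/3)x^6 + (113/2)x^5 + (1499/12)x^4 + (449/3)x^3 + (203/2)x^2 + (221/6)x + 67/12

the result is g(x) = (1/3)x^7 + (34/3)x^6 + (113/2)x^5 + (1499/12)x^4 + (449/3)x^3 + (203/2)x^2 + (221/6)x + 67/12


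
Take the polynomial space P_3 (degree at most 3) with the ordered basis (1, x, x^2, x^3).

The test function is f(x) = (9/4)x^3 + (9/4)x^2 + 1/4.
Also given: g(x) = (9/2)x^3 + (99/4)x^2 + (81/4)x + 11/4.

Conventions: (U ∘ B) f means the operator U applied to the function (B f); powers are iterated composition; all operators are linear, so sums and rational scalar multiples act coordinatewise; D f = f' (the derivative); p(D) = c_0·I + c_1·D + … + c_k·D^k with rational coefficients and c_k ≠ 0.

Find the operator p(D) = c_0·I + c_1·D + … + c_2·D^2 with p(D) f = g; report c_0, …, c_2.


D^0 f = (9/4)x^3 + (9/4)x^2 + 1/4
D^1 f = (27/4)x^2 + (9/2)x
D^2 f = (27/2)x + 9/2
matching coefficients of g against c_0 f + c_1 Df + … from the top degree down determines the c_i
solution: c_0 = 2, c_1 = 3, c_2 = 1/2

p(D) = 2·I + 3·D + (1/2)·D^2, i.e. c_0 = 2, c_1 = 3, c_2 = 1/2


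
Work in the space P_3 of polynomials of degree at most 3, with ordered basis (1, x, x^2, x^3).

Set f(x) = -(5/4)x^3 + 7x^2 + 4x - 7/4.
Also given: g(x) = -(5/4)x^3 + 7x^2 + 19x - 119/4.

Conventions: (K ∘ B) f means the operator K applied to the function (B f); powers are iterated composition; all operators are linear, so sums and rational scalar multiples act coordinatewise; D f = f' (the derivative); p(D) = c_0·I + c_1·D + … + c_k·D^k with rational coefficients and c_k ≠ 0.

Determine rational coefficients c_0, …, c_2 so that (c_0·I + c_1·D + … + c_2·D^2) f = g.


c_0 = 1, c_1 = 0, c_2 = -2

D^0 f = -(5/4)x^3 + 7x^2 + 4x - 7/4
D^1 f = -(15/4)x^2 + 14x + 4
D^2 f = -(15/2)x + 14
matching coefficients of g against c_0 f + c_1 Df + … from the top degree down determines the c_i
solution: c_0 = 1, c_1 = 0, c_2 = -2


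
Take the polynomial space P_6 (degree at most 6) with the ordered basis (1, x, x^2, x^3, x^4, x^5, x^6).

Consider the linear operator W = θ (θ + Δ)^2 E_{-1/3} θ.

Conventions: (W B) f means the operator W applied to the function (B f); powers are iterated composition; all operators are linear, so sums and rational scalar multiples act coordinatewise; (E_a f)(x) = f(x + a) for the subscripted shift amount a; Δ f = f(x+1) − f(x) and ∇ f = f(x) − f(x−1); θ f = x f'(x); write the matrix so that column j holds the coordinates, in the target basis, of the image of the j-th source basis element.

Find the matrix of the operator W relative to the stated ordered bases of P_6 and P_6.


the matrix is [[0, 0, 0, 0, 0, 0, 0]; [0, 1, 32/3, 37, 2576/27, 18025/81, 13460/27]; [0, 0, 16, 66, 736/3, 17600/27, 15080/9]; [0, 0, 0, 81, 192, 950, 2520]; [0, 0, 0, 0, 256, 1100/3, 2800]; [0, 0, 0, 0, 0, 625, 480]; [0, 0, 0, 0, 0, 0, 1296]] (rows listed top to bottom)

image of 1: 0
image of x: x
image of x^2: 16x^2 + (32/3)x
image of x^3: 81x^3 + 66x^2 + 37x
image of x^4: 256x^4 + 192x^3 + (736/3)x^2 + (2576/27)x
image of x^5: 625x^5 + (1100/3)x^4 + 950x^3 + (17600/27)x^2 + (18025/81)x
image of x^6: 1296x^6 + 480x^5 + 2800x^4 + 2520x^3 + (15080/9)x^2 + (13460/27)x
each image's coordinates form column j of the matrix


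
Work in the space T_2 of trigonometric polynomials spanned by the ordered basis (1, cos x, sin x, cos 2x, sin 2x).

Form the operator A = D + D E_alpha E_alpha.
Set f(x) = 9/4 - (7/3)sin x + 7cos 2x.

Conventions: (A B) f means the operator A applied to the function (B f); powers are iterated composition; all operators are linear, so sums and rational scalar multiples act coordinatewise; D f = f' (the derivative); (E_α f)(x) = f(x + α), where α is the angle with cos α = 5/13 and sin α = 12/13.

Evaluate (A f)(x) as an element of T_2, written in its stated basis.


the image equals g(x) = -(350/507)cos x + (280/169)sin x + (399840/28561)cos 2x - (396508/28561)sin 2x

D f = -(7/3)cos x - 14sin 2x
E_alpha f = 9/4 - (28/13)cos x - (35/39)sin x - (833/169)cos 2x - (840/169)sin 2x
E_alpha E_alpha f = 9/4 - (280/169)cos x + (833/507)sin x - (1673/28561)cos 2x + (199920/28561)sin 2x
D E_alpha E_alpha f = (833/507)cos x + (280/169)sin x + (399840/28561)cos 2x + (3346/28561)sin 2x
(D + D E_alpha E_alpha) f = -(350/507)cos x + (280/169)sin x + (399840/28561)cos 2x - (396508/28561)sin 2x


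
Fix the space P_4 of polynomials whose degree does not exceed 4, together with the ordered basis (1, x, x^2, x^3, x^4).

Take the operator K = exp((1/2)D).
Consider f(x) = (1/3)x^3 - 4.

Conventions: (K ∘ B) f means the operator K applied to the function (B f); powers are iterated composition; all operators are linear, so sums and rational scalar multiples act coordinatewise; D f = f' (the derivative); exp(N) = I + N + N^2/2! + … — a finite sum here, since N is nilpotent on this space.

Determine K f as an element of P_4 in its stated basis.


order-1 term: (1/2)x^2
order-2 term: (1/4)x
order-3 term: 1/24
the series for exp((1/2)D) f terminates at order 3
exp((1/2)D) f = (1/3)x^3 + (1/2)x^2 + (1/4)x - 95/24

g(x) = (1/3)x^3 + (1/2)x^2 + (1/4)x - 95/24


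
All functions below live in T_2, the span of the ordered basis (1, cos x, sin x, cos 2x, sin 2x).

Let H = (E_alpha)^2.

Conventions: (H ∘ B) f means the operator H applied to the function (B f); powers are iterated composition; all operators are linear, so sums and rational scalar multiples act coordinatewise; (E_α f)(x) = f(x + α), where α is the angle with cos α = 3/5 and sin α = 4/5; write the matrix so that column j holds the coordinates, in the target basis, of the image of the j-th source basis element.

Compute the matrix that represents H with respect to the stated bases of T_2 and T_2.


image of 1: 1
image of cos x: -(7/25)cos x - (24/25)sin x
image of sin x: (24/25)cos x - (7/25)sin x
image of cos 2x: -(527/625)cos 2x + (336/625)sin 2x
image of sin 2x: -(336/625)cos 2x - (527/625)sin 2x
each image's coordinates form column j of the matrix

the matrix is [[1, 0, 0, 0, 0]; [0, -7/25, 24/25, 0, 0]; [0, -24/25, -7/25, 0, 0]; [0, 0, 0, -527/625, -336/625]; [0, 0, 0, 336/625, -527/625]] (rows listed top to bottom)


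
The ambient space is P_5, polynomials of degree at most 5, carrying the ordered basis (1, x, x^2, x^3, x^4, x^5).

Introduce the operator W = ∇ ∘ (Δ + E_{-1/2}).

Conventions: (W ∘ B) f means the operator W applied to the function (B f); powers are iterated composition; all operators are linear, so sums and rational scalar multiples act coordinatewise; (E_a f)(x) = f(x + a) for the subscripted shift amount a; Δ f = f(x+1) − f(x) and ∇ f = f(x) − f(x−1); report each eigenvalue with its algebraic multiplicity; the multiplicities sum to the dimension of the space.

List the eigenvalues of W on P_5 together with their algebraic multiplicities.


λ = 0 (multiplicity 6)

image of 1: 0
image of x: 1
image of x^2: 2x
image of x^3: 3x^2 + 13/4
image of x^4: 4x^3 + 13x - 3
image of x^5: 5x^4 + (65/2)x^2 - 15x + 121/16
the matrix is upper triangular; its diagonal is (0, 0, 0, 0, 0, 0)
for a triangular matrix the eigenvalues are the diagonal entries, with algebraic multiplicity their repetition count


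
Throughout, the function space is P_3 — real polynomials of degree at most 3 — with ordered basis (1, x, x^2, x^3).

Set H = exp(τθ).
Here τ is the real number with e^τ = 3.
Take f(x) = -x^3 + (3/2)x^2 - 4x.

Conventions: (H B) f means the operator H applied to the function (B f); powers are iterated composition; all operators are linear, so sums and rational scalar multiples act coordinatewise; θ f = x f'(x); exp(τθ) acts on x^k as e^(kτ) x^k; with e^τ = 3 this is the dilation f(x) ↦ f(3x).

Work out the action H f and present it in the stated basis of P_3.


g(x) = -27x^3 + (27/2)x^2 - 12x

exp(τθ) x^k = e^(kτ) x^k; with e^τ = 3 this sends x^k to 3^k x^k
x ↦ 3 x
x^2 ↦ 9 x^2
x^3 ↦ 27 x^3
applying this coordinatewise to f: exp(τθ) f = -27x^3 + (27/2)x^2 - 12x


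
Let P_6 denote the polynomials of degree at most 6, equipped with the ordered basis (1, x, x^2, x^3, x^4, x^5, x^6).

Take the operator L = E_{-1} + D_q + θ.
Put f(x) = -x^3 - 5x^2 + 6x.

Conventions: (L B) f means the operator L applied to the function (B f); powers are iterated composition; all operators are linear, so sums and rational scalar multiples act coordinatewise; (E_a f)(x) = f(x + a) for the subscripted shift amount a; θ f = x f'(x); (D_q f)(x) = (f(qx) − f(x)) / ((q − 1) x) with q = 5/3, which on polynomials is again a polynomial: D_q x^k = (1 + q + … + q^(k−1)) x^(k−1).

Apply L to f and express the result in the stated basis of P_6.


E_{-1} f = -x^3 - 2x^2 + 13x - 10
D_q f = -(49/9)x^2 - (40/3)x + 6
θ f = -3x^3 - 10x^2 + 6x
(E_{-1} + D_q + θ) f = -4x^3 - (157/9)x^2 + (17/3)x - 4

the image equals g(x) = -4x^3 - (157/9)x^2 + (17/3)x - 4


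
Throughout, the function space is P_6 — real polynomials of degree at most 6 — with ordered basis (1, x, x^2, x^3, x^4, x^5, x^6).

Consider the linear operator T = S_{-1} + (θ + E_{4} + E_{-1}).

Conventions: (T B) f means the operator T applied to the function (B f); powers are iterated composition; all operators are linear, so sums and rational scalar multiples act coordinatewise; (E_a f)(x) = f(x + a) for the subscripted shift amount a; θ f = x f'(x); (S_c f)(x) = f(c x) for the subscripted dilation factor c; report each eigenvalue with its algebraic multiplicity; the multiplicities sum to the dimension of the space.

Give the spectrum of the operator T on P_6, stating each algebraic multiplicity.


image of 1: 3
image of x: 2x + 3
image of x^2: 5x^2 + 6x + 17
image of x^3: 4x^3 + 9x^2 + 51x + 63
image of x^4: 7x^4 + 12x^3 + 102x^2 + 252x + 257
image of x^5: 6x^5 + 15x^4 + 170x^3 + 630x^2 + 1285x + 1023
image of x^6: 9x^6 + 18x^5 + 255x^4 + 1260x^3 + 3855x^2 + 6138x + 4097
the matrix is upper triangular; its diagonal is (3, 2, 5, 4, 7, 6, 9)
for a triangular matrix the eigenvalues are the diagonal entries, with algebraic multiplicity their repetition count

λ = 2 (multiplicity 1), λ = 3 (multiplicity 1), λ = 4 (multiplicity 1), λ = 5 (multiplicity 1), λ = 6 (multiplicity 1), λ = 7 (multiplicity 1), λ = 9 (multiplicity 1)


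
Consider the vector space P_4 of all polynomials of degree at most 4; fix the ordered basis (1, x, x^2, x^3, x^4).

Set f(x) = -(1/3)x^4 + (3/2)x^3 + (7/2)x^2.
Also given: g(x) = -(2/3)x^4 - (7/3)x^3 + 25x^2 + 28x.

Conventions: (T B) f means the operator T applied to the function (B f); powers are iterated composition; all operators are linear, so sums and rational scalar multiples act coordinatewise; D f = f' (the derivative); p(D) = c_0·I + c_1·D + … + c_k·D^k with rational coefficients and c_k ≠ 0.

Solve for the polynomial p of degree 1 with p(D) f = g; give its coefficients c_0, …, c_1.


D^0 f = -(1/3)x^4 + (3/2)x^3 + (7/2)x^2
D^1 f = -(4/3)x^3 + (9/2)x^2 + 7x
matching coefficients of g against c_0 f + c_1 Df + … from the top degree down determines the c_i
solution: c_0 = 2, c_1 = 4

p(D) = 2·I + 4·D, i.e. c_0 = 2, c_1 = 4


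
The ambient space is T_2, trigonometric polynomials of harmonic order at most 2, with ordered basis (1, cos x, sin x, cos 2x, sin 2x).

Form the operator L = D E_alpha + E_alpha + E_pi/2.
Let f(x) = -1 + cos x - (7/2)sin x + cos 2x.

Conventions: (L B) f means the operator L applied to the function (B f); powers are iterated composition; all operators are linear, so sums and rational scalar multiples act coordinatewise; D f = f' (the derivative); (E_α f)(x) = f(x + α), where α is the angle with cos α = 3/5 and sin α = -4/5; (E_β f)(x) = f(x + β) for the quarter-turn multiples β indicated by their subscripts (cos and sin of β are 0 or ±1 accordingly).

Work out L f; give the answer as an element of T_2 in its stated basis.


the result is g(x) = -2 - (7/5)cos x - (57/10)sin x + (16/25)cos 2x + (38/25)sin 2x

E_alpha f = -1 + (17/5)cos x - (13/10)sin x - (7/25)cos 2x + (24/25)sin 2x
D E_alpha f = -(13/10)cos x - (17/5)sin x + (48/25)cos 2x + (14/25)sin 2x
E_alpha f = -1 + (17/5)cos x - (13/10)sin x - (7/25)cos 2x + (24/25)sin 2x
E_pi/2 f = -1 - (7/2)cos x - sin x - cos 2x
(D E_alpha + E_alpha + E_pi/2) f = -2 - (7/5)cos x - (57/10)sin x + (16/25)cos 2x + (38/25)sin 2x


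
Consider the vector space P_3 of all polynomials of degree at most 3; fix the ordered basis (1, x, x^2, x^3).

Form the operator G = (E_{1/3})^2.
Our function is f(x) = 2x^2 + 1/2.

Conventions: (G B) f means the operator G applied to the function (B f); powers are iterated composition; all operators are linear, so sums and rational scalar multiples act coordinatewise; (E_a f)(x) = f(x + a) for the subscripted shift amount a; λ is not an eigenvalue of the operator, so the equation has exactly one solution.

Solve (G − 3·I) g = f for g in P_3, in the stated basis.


write g with unknown coordinates in the stated basis and equate coefficients in (G − 3·I) g = f
solving from the highest basis element down gives g = -x^2 - (2/3)x - 25/36
check: G g = -x^2 - 2x - 19/12
so G g − 3·g = 2x^2 + 1/2 = f ✓

g(x) = -x^2 - (2/3)x - 25/36


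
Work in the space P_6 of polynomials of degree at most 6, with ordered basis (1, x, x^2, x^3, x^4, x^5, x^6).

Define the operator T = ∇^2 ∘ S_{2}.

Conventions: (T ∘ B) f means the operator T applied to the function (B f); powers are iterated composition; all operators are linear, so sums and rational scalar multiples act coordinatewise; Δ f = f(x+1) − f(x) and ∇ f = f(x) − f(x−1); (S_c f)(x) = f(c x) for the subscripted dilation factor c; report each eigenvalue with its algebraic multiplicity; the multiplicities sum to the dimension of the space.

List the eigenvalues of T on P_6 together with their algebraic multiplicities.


image of 1: 0
image of x: 0
image of x^2: 8
image of x^3: 48x - 48
image of x^4: 192x^2 - 384x + 224
image of x^5: 640x^3 - 1920x^2 + 2240x - 960
image of x^6: 1920x^4 - 7680x^3 + 13440x^2 - 11520x + 3968
the matrix is upper triangular; its diagonal is (0, 0, 0, 0, 0, 0, 0)
for a triangular matrix the eigenvalues are the diagonal entries, with algebraic multiplicity their repetition count

λ = 0 (multiplicity 7)


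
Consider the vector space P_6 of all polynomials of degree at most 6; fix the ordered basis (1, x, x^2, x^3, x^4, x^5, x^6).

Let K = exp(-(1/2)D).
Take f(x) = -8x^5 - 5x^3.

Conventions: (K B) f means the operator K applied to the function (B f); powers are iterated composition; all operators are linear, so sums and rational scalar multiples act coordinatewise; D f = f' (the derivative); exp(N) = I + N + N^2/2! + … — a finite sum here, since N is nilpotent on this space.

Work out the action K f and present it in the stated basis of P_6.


order-1 term: 20x^4 + (15/2)x^2
order-2 term: -20x^3 - (15/4)x
order-3 term: 10x^2 + 5/8
order-4 term: -(5/2)x
order-5 term: 1/4
the series for exp(-(1/2)D) f terminates at order 5
exp(-(1/2)D) f = -8x^5 + 20x^4 - 25x^3 + (35/2)x^2 - (25/4)x + 7/8

g(x) = -8x^5 + 20x^4 - 25x^3 + (35/2)x^2 - (25/4)x + 7/8


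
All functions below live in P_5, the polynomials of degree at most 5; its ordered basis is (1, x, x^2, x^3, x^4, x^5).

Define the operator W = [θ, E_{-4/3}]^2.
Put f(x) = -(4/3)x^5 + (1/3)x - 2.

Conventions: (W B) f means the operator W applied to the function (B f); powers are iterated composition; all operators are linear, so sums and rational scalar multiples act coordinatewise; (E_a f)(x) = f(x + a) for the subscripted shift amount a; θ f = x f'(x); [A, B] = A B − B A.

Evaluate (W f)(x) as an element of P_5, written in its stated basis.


E_{-4/3} f = -(4/3)x^5 + (80/9)x^4 - (640/27)x^3 + (2560/81)x^2 - (5039/243)x + 2314/729
θ E_{-4/3} f = -(20/3)x^5 + (320/9)x^4 - (640/9)x^3 + (5120/81)x^2 - (5039/243)x
θ f = -(20/3)x^5 + (1/3)x
E_{-4/3} θ f = -(20/3)x^5 + (400/9)x^4 - (3200/27)x^3 + (12800/81)x^2 - (25519/243)x + 20156/729
[θ, E_{-4/3}] f = -(80/9)x^4 + (1280/27)x^3 - (2560/27)x^2 + (20480/243)x - 20156/729
E_{-4/3} [θ, E_{-4/3}] f = -(80/9)x^4 + (2560/27)x^3 - (10240/27)x^2 + (163840/243)x - 327356/729
θ E_{-4/3} [θ, E_{-4/3}] f = -(320/9)x^4 + (2560/9)x^3 - (20480/27)x^2 + (163840/243)x
θ [θ, E_{-4/3}] f = -(320/9)x^4 + (1280/9)x^3 - (5120/27)x^2 + (20480/243)x
E_{-4/3} θ [θ, E_{-4/3}] f = -(320/9)x^4 + (8960/27)x^3 - (10240/9)x^2 + (409600/243)x - 655360/729
[θ, E_{-4/3}] [θ, E_{-4/3}] f = -(1280/27)x^3 + (10240/27)x^2 - (81920/81)x + 655360/729

the result is g(x) = -(1280/27)x^3 + (10240/27)x^2 - (81920/81)x + 655360/729


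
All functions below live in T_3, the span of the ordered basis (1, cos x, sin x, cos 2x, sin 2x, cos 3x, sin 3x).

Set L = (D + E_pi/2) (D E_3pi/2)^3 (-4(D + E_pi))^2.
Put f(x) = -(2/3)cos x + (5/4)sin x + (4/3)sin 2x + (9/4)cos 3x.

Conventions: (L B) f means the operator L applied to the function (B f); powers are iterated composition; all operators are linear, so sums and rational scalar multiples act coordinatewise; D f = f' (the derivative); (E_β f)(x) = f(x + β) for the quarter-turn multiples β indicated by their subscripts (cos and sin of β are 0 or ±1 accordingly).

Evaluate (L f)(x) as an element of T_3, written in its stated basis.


the result is g(x) = -(128/3)cos x + 80sin x - (2560/3)cos 2x + (5120/3)sin 2x - 11664cos 3x - 15552sin 3x

D f = (5/4)cos x + (2/3)sin x + (8/3)cos 2x - (27/4)sin 3x
E_pi f = (2/3)cos x - (5/4)sin x + (4/3)sin 2x - (9/4)cos 3x
(D + E_pi) f = (23/12)cos x - (7/12)sin x + (8/3)cos 2x + (4/3)sin 2x - (9/4)cos 3x - (27/4)sin 3x
(-4(D + E_pi)) f = -(23/3)cos x + (7/3)sin x - (32/3)cos 2x - (16/3)sin 2x + 9cos 3x + 27sin 3x
D (-4(D + E_pi)) f = (7/3)cos x + (23/3)sin x - (32/3)cos 2x + (64/3)sin 2x + 81cos 3x - 27sin 3x
E_pi (-4(D + E_pi)) f = (23/3)cos x - (7/3)sin x - (32/3)cos 2x - (16/3)sin 2x - 9cos 3x - 27sin 3x
(D + E_pi) (-4(D + E_pi)) f = 10cos x + (16/3)sin x - (64/3)cos 2x + 16sin 2x + 72cos 3x - 54sin 3x
(-4(D + E_pi)) (-4(D + E_pi)) f = -40cos x - (64/3)sin x + (256/3)cos 2x - 64sin 2x - 288cos 3x + 216sin 3x
E_3pi/2 (-4(D + E_pi))^2 f = (64/3)cos x - 40sin x - (256/3)cos 2x + 64sin 2x + 216cos 3x + 288sin 3x
D E_3pi/2 (-4(D + E_pi))^2 f = -40cos x - (64/3)sin x + 128cos 2x + (512/3)sin 2x + 864cos 3x - 648sin 3x
E_3pi/2 (D E_3pi/2) (-4(D + E_pi))^2 f = (64/3)cos x - 40sin x - 128cos 2x - (512/3)sin 2x - 648cos 3x - 864sin 3x
D E_3pi/2 (D E_3pi/2) (-4(D + E_pi))^2 f = -40cos x - (64/3)sin x - (1024/3)cos 2x + 256sin 2x - 2592cos 3x + 1944sin 3x
E_3pi/2 (D E_3pi/2) (D E_3pi/2) (-4(D + E_pi))^2 f = (64/3)cos x - 40sin x + (1024/3)cos 2x - 256sin 2x + 1944cos 3x + 2592sin 3x
D E_3pi/2 (D E_3pi/2) (D E_3pi/2) (-4(D + E_pi))^2 f = -40cos x - (64/3)sin x - 512cos 2x - (2048/3)sin 2x + 7776cos 3x - 5832sin 3x
D (D E_3pi/2)^3 (-4(D + E_pi))^2 f = -(64/3)cos x + 40sin x - (4096/3)cos 2x + 1024sin 2x - 17496cos 3x - 23328sin 3x
E_pi/2 (D E_3pi/2)^3 (-4(D + E_pi))^2 f = -(64/3)cos x + 40sin x + 512cos 2x + (2048/3)sin 2x + 5832cos 3x + 7776sin 3x
(D + E_pi/2) (D E_3pi/2)^3 (-4(D + E_pi))^2 f = -(128/3)cos x + 80sin x - (2560/3)cos 2x + (5120/3)sin 2x - 11664cos 3x - 15552sin 3x


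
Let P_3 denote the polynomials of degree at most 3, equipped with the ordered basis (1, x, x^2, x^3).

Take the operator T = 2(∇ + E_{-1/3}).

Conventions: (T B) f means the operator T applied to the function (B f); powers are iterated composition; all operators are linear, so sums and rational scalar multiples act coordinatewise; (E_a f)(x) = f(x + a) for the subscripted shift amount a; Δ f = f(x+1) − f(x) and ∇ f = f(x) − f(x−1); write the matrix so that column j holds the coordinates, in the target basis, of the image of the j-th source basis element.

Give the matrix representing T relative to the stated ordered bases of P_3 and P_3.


image of 1: 2
image of x: 2x + 4/3
image of x^2: 2x^2 + (8/3)x - 16/9
image of x^3: 2x^3 + 4x^2 - (16/3)x + 52/27
each image's coordinates form column j of the matrix

the matrix is [[2, 4/3, -16/9, 52/27]; [0, 2, 8/3, -16/3]; [0, 0, 2, 4]; [0, 0, 0, 2]] (rows listed top to bottom)


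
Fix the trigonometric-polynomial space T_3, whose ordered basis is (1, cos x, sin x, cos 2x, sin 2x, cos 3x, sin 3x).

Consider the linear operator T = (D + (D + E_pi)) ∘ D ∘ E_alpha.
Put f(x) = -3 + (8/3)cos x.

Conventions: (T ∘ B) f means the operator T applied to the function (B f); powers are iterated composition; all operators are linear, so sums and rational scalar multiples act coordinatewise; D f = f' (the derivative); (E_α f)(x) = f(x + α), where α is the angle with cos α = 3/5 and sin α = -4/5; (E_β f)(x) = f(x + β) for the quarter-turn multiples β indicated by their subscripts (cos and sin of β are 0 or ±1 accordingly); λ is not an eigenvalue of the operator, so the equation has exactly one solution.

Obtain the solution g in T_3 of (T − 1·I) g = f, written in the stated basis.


write g with unknown coordinates in the stated basis and equate coefficients in (T − 1·I) g = f
solving from the highest basis element down gives g = 3 - (4/5)cos x + (4/15)sin x
check: T g = (28/15)cos x + (4/15)sin x
so T g − 1·g = -3 + (8/3)cos x = f ✓

g(x) = 3 - (4/5)cos x + (4/15)sin x


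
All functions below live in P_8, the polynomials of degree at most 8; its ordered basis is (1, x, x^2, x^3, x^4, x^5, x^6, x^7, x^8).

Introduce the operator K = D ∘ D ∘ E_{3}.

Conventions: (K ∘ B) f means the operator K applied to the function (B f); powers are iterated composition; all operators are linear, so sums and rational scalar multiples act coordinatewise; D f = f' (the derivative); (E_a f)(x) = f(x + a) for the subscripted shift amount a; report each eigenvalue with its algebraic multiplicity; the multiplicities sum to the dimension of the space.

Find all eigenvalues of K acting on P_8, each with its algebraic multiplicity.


image of 1: 0
image of x: 0
image of x^2: 2
image of x^3: 6x + 18
image of x^4: 12x^2 + 72x + 108
image of x^5: 20x^3 + 180x^2 + 540x + 540
image of x^6: 30x^4 + 360x^3 + 1620x^2 + 3240x + 2430
image of x^7: 42x^5 + 630x^4 + 3780x^3 + 11340x^2 + 17010x + 10206
image of x^8: 56x^6 + 1008x^5 + 7560x^4 + 30240x^3 + 68040x^2 + 81648x + 40824
the matrix is upper triangular; its diagonal is (0, 0, 0, 0, 0, 0, 0, 0, 0)
for a triangular matrix the eigenvalues are the diagonal entries, with algebraic multiplicity their repetition count

λ = 0 (multiplicity 9)


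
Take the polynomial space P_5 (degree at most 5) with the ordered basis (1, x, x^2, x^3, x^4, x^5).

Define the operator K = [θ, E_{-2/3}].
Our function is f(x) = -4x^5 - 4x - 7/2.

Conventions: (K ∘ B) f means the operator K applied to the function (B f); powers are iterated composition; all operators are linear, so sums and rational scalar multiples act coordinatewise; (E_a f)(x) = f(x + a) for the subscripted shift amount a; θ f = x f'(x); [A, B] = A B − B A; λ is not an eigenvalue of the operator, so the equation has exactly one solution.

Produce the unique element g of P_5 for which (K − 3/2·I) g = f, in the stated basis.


write g with unknown coordinates in the stated basis and equate coefficients in (K − 3/2·I) g = f
solving from the highest basis element down gives g = (8/3)x^5 + (160/27)x^4 - (1280/243)x^3 - (8960/729)x^2 + (53336/6561)x + 481685/59049
check: K g = (80/9)x^4 - (640/81)x^3 - (4480/243)x^2 + (17920/2187)x + 171952/19683
so K g − 3/2·g = -4x^5 - 4x - 7/2 = f ✓

the image equals g(x) = (8/3)x^5 + (160/27)x^4 - (1280/243)x^3 - (8960/729)x^2 + (53336/6561)x + 481685/59049


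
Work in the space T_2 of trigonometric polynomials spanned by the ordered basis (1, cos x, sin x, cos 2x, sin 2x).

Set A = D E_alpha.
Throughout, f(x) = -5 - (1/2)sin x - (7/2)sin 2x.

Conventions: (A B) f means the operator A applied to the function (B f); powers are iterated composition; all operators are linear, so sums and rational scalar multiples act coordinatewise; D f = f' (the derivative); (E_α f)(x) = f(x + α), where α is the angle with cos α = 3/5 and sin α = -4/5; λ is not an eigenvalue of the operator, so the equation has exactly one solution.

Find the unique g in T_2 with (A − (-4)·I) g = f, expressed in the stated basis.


write g with unknown coordinates in the stated basis and equate coefficients in (A − (-4)·I) g = f
solving from the highest basis element down gives g = -5/4 + (1/78)cos x - (4/39)sin x - (49/884)cos 2x - (259/442)sin 2x
check: A g = -(2/39)cos x - (7/78)sin x + (49/221)cos 2x - (511/442)sin 2x
so A g − (-4)·g = -5 - (1/2)sin x - (7/2)sin 2x = f ✓

the image equals g(x) = -5/4 + (1/78)cos x - (4/39)sin x - (49/884)cos 2x - (259/442)sin 2x


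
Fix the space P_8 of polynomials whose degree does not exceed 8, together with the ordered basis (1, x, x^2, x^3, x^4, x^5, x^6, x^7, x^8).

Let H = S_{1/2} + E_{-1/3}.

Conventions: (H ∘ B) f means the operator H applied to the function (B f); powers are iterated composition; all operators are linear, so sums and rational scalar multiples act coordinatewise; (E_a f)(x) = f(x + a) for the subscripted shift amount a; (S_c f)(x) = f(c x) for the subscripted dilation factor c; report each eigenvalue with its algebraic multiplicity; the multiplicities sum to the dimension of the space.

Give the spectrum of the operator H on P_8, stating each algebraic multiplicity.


λ = 257/256 (multiplicity 1), λ = 129/128 (multiplicity 1), λ = 65/64 (multiplicity 1), λ = 33/32 (multiplicity 1), λ = 17/16 (multiplicity 1), λ = 9/8 (multiplicity 1), λ = 5/4 (multiplicity 1), λ = 3/2 (multiplicity 1), λ = 2 (multiplicity 1)

image of 1: 2
image of x: (3/2)x - 1/3
image of x^2: (5/4)x^2 - (2/3)x + 1/9
image of x^3: (9/8)x^3 - x^2 + (1/3)x - 1/27
image of x^4: (17/16)x^4 - (4/3)x^3 + (2/3)x^2 - (4/27)x + 1/81
image of x^5: (33/32)x^5 - (5/3)x^4 + (10/9)x^3 - (10/27)x^2 + (5/81)x - 1/243
image of x^6: (65/64)x^6 - 2x^5 + (5/3)x^4 - (20/27)x^3 + (5/27)x^2 - (2/81)x + 1/729
image of x^7: (129/128)x^7 - (7/3)x^6 + (7/3)x^5 - (35/27)x^4 + (35/81)x^3 - (7/81)x^2 + (7/729)x - 1/2187
image of x^8: (257/256)x^8 - (8/3)x^7 + (28/9)x^6 - (56/27)x^5 + (70/81)x^4 - (56/243)x^3 + (28/729)x^2 - (8/2187)x + 1/6561
the matrix is upper triangular; its diagonal is (2, 3/2, 5/4, 9/8, 17/16, 33/32, 65/64, 129/128, 257/256)
for a triangular matrix the eigenvalues are the diagonal entries, with algebraic multiplicity their repetition count


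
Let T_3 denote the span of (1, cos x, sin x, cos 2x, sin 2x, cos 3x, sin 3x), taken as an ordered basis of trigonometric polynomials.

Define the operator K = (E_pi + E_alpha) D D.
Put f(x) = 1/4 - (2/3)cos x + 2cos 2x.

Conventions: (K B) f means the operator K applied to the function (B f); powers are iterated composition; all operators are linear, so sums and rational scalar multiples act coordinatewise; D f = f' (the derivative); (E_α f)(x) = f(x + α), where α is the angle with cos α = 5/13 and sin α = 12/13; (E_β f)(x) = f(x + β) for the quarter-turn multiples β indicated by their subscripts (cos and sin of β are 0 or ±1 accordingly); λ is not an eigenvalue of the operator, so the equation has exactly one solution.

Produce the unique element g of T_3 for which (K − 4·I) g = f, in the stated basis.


g(x) = -1/16 + (11/60)cos x + (1/20)sin x - (73/246)cos 2x - (20/123)sin 2x

write g with unknown coordinates in the stated basis and equate coefficients in (K − 4·I) g = f
solving from the highest basis element down gives g = -1/16 + (11/60)cos x + (1/20)sin x - (73/246)cos 2x - (20/123)sin 2x
check: K g = (1/15)cos x + (1/5)sin x + (100/123)cos 2x - (80/123)sin 2x
so K g − 4·g = 1/4 - (2/3)cos x + 2cos 2x = f ✓


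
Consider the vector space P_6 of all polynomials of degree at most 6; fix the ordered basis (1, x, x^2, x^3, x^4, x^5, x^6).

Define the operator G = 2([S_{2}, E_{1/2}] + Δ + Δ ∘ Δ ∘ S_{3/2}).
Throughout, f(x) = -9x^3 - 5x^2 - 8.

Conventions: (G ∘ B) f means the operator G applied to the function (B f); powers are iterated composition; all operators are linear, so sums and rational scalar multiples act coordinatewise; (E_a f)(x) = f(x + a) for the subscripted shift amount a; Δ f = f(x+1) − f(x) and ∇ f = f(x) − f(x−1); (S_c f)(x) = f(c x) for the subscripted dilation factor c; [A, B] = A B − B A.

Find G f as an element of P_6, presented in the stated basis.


E_{1/2} f = -9x^3 - (37/2)x^2 - (47/4)x - 83/8
S_{2} E_{1/2} f = -72x^3 - 74x^2 - (47/2)x - 83/8
S_{2} f = -72x^3 - 20x^2 - 8
E_{1/2} S_{2} f = -72x^3 - 128x^2 - 74x - 22
[S_{2}, E_{1/2}] f = 54x^2 + (101/2)x + 93/8
Δ f = -27x^2 - 37x - 14
S_{3/2} f = -(243/8)x^3 - (45/4)x^2 - 8
Δ S_{3/2} f = -(729/8)x^2 - (909/8)x - 333/8
Δ Δ S_{3/2} f = -(729/4)x - 819/4
([S_{2}, E_{1/2}] + Δ + Δ ∘ Δ ∘ S_{3/2}) f = 27x^2 - (675/4)x - 1657/8
(2([S_{2}, E_{1/2}] + Δ + Δ ∘ Δ ∘ S_{3/2})) f = 54x^2 - (675/2)x - 1657/4

g(x) = 54x^2 - (675/2)x - 1657/4


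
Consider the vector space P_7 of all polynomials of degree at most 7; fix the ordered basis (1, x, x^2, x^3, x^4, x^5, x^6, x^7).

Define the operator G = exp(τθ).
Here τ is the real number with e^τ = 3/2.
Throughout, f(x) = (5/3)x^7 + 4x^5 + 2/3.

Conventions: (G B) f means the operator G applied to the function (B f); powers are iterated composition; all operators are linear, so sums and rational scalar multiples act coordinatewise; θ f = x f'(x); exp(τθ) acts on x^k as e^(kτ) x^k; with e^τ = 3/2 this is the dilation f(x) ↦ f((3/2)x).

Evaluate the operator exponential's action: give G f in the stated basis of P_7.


exp(τθ) x^k = e^(kτ) x^k; with e^τ = 3/2 this sends x^k to (3/2)^k x^k
x^5 ↦ 243/32 x^5
x^7 ↦ 2187/128 x^7
applying this coordinatewise to f: exp(τθ) f = (3645/128)x^7 + (243/8)x^5 + 2/3

the image equals g(x) = (3645/128)x^7 + (243/8)x^5 + 2/3


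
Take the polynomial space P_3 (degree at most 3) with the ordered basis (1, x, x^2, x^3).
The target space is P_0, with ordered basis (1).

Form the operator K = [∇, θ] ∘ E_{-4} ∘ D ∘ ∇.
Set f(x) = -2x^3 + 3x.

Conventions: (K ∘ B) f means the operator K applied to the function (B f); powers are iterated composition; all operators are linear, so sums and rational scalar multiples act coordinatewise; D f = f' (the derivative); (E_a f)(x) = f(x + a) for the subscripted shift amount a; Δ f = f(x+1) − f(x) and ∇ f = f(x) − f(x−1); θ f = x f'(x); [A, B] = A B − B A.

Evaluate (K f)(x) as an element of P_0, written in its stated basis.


the image equals g(x) = -12

∇ f = -6x^2 + 6x + 1
D ∇ f = -12x + 6
E_{-4} (D ∘ ∇) f = -12x + 54
θ E_{-4} (D ∘ ∇) f = -12x
∇ θ E_{-4} (D ∘ ∇) f = -12
∇ E_{-4} (D ∘ ∇) f = -12
θ ∇ E_{-4} (D ∘ ∇) f = 0
[∇, θ] E_{-4} (D ∘ ∇) f = -12


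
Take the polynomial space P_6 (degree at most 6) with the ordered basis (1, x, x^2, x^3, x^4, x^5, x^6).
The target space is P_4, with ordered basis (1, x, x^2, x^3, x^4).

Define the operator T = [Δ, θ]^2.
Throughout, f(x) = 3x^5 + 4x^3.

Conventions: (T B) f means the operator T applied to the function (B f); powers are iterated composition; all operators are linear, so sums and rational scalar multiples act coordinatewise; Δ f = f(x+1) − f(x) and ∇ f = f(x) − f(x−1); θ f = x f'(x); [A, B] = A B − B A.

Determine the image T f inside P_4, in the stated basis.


θ f = 15x^5 + 12x^3
Δ θ f = 75x^4 + 150x^3 + 186x^2 + 111x + 27
Δ f = 15x^4 + 30x^3 + 42x^2 + 27x + 7
θ Δ f = 60x^4 + 90x^3 + 84x^2 + 27x
[Δ, θ] f = 15x^4 + 60x^3 + 102x^2 + 84x + 27
θ [Δ, θ] f = 60x^4 + 180x^3 + 204x^2 + 84x
Δ θ [Δ, θ] f = 240x^3 + 900x^2 + 1188x + 528
Δ [Δ, θ] f = 60x^3 + 270x^2 + 444x + 261
θ Δ [Δ, θ] f = 180x^3 + 540x^2 + 444x
[Δ, θ] [Δ, θ] f = 60x^3 + 360x^2 + 744x + 528

g(x) = 60x^3 + 360x^2 + 744x + 528


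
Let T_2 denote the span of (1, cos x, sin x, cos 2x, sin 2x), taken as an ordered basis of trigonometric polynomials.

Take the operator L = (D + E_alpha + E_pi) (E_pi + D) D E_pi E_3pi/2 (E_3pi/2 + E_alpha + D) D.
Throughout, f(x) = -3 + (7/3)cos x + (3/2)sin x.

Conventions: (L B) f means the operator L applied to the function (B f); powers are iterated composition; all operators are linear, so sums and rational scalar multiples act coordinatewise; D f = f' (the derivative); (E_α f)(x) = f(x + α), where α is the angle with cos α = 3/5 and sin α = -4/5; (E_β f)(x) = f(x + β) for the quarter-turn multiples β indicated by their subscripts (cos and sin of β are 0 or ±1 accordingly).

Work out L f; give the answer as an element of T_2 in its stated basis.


g(x) = -(101/150)cos x - (81/50)sin x

D f = (3/2)cos x - (7/3)sin x
E_3pi/2 D f = (7/3)cos x + (3/2)sin x
E_alpha D f = (83/30)cos x - (1/5)sin x
D D f = -(7/3)cos x - (3/2)sin x
(E_3pi/2 + E_alpha + D) D f = (83/30)cos x - (1/5)sin x
E_3pi/2 (E_3pi/2 + E_alpha + D) D f = (1/5)cos x + (83/30)sin x
E_pi (E_3pi/2 (E_3pi/2 + E_alpha + D)) D f = -(1/5)cos x - (83/30)sin x
D E_pi (E_3pi/2 (E_3pi/2 + E_alpha + D)) D f = -(83/30)cos x + (1/5)sin x
E_pi (D E_pi) (E_3pi/2 (E_3pi/2 + E_alpha + D)) D f = (83/30)cos x - (1/5)sin x
D (D E_pi) (E_3pi/2 (E_3pi/2 + E_alpha + D)) D f = (1/5)cos x + (83/30)sin x
(E_pi + D) (D E_pi) (E_3pi/2 (E_3pi/2 + E_alpha + D)) D f = (89/30)cos x + (77/30)sin x
D (E_pi + D) (D E_pi) (E_3pi/2 (E_3pi/2 + E_alpha + D)) D f = (77/30)cos x - (89/30)sin x
E_alpha (E_pi + D) (D E_pi) (E_3pi/2 (E_3pi/2 + E_alpha + D)) D f = -(41/150)cos x + (587/150)sin x
E_pi (E_pi + D) (D E_pi) (E_3pi/2 (E_3pi/2 + E_alpha + D)) D f = -(89/30)cos x - (77/30)sin x
(D + E_alpha + E_pi) (E_pi + D) (D E_pi) (E_3pi/2 (E_3pi/2 + E_alpha + D)) D f = -(101/150)cos x - (81/50)sin x
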